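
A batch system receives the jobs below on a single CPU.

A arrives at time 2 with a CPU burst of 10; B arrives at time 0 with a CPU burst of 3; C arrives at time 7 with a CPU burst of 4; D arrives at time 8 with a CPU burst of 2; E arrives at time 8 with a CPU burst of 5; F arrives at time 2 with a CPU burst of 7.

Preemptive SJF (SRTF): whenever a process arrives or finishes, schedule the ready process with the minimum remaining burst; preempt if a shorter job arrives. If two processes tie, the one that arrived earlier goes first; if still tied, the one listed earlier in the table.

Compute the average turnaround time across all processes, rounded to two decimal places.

Schedule: | B 0-3 | F 3-10 | D 10-12 | C 12-16 | E 16-21 | A 21-31 |
Completion: A=31  B=3  C=16  D=12  E=21  F=10
Turnaround times: A=29, B=3, C=9, D=4, E=13, F=8
Average turnaround = (29+3+9+4+13+8) / 6 = 66/6 = 11.00

11.00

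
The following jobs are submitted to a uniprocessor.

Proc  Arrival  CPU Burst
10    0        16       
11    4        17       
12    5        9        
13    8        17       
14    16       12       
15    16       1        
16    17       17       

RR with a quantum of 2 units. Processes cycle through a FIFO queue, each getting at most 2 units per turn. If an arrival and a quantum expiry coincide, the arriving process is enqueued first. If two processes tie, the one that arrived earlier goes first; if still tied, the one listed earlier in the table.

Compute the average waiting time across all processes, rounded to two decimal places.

Gantt: | 10 0-4 | 11 4-6 | 10 6-8 | 12 8-10 | 11 10-12 | 13 12-14 | 10 14-16 | 12 16-18 | 11 18-20 | 13 20-22 | 14 22-24 | 15 24-25 | 10 25-27 | 16 27-29 | 12 29-31 | 11 31-33 | 13 33-35 | 14 35-37 | 10 37-39 | 16 39-41 | 12 41-43 | 11 43-45 | 13 45-47 | 14 47-49 | 10 49-51 | 16 51-53 | 12 53-54 | 11 54-56 | 13 56-58 | 14 58-60 | 10 60-62 | 16 62-64 | 11 64-66 | 13 66-68 | 14 68-70 | 16 70-72 | 11 72-74 | 13 74-76 | 14 76-78 | 16 78-80 | 11 80-81 | 13 81-83 | 16 83-85 | 13 85-86 | 16 86-89 |
Completion: 10=62  11=81  12=54  13=86  14=78  15=25  16=89
Turnaround (C−A): 10=62  11=77  12=49  13=78  14=62  15=9  16=72
Waiting times: 10=46, 11=60, 12=40, 13=61, 14=50, 15=8, 16=55
Average waiting = (46+60+40+61+50+8+55) / 7 = 320/7 = 45.71

45.71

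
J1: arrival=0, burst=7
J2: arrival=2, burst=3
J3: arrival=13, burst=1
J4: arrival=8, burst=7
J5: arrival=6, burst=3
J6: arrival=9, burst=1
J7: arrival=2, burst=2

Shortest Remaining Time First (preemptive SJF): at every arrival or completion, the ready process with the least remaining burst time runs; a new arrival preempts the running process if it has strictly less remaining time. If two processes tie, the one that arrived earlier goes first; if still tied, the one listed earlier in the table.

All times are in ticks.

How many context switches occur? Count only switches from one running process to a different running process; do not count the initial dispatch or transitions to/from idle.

Gantt: | J1 0-2 | J7 2-4 | J2 4-7 | J5 7-10 | J6 10-11 | J1 11-13 | J3 13-14 | J1 14-17 | J4 17-24 |
Completion: J1=17  J2=7  J3=14  J4=24  J5=10  J6=11  J7=4
Turnaround (C−A): J1=17  J2=5  J3=1  J4=16  J5=4  J6=2  J7=2

8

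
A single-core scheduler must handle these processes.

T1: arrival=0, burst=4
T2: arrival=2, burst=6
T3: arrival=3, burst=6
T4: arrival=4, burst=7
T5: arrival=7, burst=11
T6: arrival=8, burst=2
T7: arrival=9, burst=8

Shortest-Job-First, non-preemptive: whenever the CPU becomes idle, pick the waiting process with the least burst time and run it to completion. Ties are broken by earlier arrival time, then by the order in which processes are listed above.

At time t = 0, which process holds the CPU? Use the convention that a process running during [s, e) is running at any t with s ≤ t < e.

Gantt: | T1 0-4 | T2 4-10 | T6 10-12 | T3 12-18 | T4 18-25 | T7 25-33 | T5 33-44 |
Completion: T1=4  T2=10  T3=18  T4=25  T5=44  T6=12  T7=33

T1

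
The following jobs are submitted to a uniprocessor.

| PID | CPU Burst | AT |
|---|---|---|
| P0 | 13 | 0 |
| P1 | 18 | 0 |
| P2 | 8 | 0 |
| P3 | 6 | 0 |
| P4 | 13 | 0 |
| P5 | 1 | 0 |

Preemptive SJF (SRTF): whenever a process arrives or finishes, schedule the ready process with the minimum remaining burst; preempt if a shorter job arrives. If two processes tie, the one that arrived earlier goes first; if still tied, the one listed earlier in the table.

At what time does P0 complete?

Timeline: | P5 0-1 | P3 1-7 | P2 7-15 | P0 15-28 | P4 28-41 | P1 41-59 |
Completion: P0=28  P1=59  P2=15  P3=7  P4=41  P5=1

28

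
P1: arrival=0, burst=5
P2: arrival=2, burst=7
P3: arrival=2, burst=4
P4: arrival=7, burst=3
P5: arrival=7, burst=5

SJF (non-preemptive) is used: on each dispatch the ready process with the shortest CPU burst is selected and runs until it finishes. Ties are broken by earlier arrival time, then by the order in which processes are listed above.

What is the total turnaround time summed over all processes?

49

Timeline: | P1 0-5 | P3 5-9 | P4 9-12 | P5 12-17 | P2 17-24 |
Completion: P1=5  P2=24  P3=9  P4=12  P5=17
Turnaround (C−A): P1=5  P2=22  P3=7  P4=5  P5=10
Turnaround = completion − arrival: P1=5, P2=22, P3=7, P4=5, P5=10
Total turnaround = 5 + 22 + 7 + 5 + 10 = 49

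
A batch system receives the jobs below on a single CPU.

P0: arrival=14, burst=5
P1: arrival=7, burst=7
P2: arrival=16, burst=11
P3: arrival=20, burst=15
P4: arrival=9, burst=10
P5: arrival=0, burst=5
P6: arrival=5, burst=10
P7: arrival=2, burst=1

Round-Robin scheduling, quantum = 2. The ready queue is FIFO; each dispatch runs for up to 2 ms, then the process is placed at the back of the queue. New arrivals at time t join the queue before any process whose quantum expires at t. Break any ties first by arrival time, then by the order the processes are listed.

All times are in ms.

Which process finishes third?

P1

Schedule: | P5 0-2 | P7 2-3 | P5 3-5 | P6 5-7 | P5 7-8 | P1 8-10 | P6 10-12 | P4 12-14 | P1 14-16 | P6 16-18 | P0 18-20 | P4 20-22 | P2 22-24 | P1 24-26 | P6 26-28 | P3 28-30 | P0 30-32 | P4 32-34 | P2 34-36 | P1 36-37 | P6 37-39 | P3 39-41 | P0 41-42 | P4 42-44 | P2 44-46 | P3 46-48 | P4 48-50 | P2 50-52 | P3 52-54 | P2 54-56 | P3 56-58 | P2 58-59 | P3 59-64 |
Completion: P0=42  P1=37  P2=59  P3=64  P4=50  P5=8  P6=39  P7=3
Finish order: P7 → P5 → P1 → P6 → P0 → P4 → P2 → P3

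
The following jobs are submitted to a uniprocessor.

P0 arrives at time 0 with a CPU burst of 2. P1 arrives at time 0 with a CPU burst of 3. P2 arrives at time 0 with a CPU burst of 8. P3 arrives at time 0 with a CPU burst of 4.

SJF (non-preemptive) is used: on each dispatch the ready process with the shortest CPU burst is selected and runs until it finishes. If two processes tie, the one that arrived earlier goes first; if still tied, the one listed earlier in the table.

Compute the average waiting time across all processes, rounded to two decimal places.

4.00

Gantt: | P0 0-2 | P1 2-5 | P3 5-9 | P2 9-17 |
Completion: P0=2  P1=5  P2=17  P3=9
Waiting times: P0=0, P1=2, P2=9, P3=5
Average waiting = (0+2+9+5) / 4 = 16/4 = 4.00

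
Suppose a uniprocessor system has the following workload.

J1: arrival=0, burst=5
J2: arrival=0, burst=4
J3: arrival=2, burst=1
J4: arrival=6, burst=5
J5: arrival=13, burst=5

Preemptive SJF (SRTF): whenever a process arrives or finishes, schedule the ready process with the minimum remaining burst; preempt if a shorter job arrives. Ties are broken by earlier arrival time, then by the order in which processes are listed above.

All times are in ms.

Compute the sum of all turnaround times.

32

Timeline: | J2 0-2 | J3 2-3 | J2 3-5 | J1 5-10 | J4 10-15 | J5 15-20 |
Completion: J1=10  J2=5  J3=3  J4=15  J5=20
Turnaround (C−A): J1=10  J2=5  J3=1  J4=9  J5=7
Turnaround = completion − arrival: J1=10, J2=5, J3=1, J4=9, J5=7
Total turnaround = 10 + 5 + 1 + 9 + 7 = 32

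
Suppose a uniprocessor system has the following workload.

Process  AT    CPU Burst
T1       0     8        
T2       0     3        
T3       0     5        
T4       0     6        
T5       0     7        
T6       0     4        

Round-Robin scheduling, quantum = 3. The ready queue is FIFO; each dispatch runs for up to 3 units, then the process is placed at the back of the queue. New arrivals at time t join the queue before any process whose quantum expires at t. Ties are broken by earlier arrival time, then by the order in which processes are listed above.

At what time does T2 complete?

6

Gantt: | T1 0-3 | T2 3-6 | T3 6-9 | T4 9-12 | T5 12-15 | T6 15-18 | T1 18-21 | T3 21-23 | T4 23-26 | T5 26-29 | T6 29-30 | T1 30-32 | T5 32-33 |
Completion: T1=32  T2=6  T3=23  T4=26  T5=33  T6=30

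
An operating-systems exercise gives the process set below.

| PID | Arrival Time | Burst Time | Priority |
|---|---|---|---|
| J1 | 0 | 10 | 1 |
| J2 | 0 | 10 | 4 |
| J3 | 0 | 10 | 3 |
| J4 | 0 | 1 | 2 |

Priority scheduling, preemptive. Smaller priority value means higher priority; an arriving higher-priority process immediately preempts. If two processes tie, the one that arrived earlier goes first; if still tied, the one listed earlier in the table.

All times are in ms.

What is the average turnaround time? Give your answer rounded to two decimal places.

Schedule: | J1 0-10 | J4 10-11 | J3 11-21 | J2 21-31 |
Completion: J1=10  J2=31  J3=21  J4=11
Turnaround (C−A): J1=10  J2=31  J3=21  J4=11
Turnaround times: J1=10, J2=31, J3=21, J4=11
Average turnaround = (10+31+21+11) / 4 = 73/4 = 18.25

18.25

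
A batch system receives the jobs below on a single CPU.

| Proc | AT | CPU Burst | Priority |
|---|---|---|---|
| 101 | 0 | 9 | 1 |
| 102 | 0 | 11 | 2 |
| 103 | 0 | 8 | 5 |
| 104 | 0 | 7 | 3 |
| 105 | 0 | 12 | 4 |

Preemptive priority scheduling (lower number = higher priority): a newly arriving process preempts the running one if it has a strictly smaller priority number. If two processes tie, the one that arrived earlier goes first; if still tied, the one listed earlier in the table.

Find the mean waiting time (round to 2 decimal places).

19.00

Timeline: | 101 0-9 | 102 9-20 | 104 20-27 | 105 27-39 | 103 39-47 |
Completion: 101=9  102=20  103=47  104=27  105=39
Turnaround (C−A): 101=9  102=20  103=47  104=27  105=39
Waiting times: 101=0, 102=9, 103=39, 104=20, 105=27
Average waiting = (0+9+39+20+27) / 5 = 95/5 = 19.00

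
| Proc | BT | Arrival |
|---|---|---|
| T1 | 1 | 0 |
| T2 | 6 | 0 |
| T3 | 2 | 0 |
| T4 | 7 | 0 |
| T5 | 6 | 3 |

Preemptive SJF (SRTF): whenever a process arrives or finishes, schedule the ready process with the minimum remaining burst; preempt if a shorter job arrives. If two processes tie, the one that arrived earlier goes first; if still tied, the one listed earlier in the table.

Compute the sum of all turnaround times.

47

Schedule: | T1 0-1 | T3 1-3 | T2 3-9 | T5 9-15 | T4 15-22 |
Completion: T1=1  T2=9  T3=3  T4=22  T5=15
Turnaround = completion − arrival: T1=1, T2=9, T3=3, T4=22, T5=12
Total turnaround = 1 + 9 + 3 + 22 + 12 = 47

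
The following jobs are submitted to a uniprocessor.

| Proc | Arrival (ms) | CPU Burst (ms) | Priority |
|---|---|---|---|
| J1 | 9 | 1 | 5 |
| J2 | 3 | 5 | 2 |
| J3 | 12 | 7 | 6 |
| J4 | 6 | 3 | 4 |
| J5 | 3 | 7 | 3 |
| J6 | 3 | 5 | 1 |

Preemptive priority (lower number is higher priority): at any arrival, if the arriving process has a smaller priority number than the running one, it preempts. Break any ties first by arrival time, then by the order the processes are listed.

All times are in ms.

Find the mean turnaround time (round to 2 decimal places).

13.83

Schedule: | idle 0-3 | J6 3-8 | J2 8-13 | J5 13-20 | J4 20-23 | J1 23-24 | J3 24-31 |
Completion: J1=24  J2=13  J3=31  J4=23  J5=20  J6=8
Turnaround times: J1=15, J2=10, J3=19, J4=17, J5=17, J6=5
Average turnaround = (15+10+19+17+17+5) / 6 = 83/6 = 13.83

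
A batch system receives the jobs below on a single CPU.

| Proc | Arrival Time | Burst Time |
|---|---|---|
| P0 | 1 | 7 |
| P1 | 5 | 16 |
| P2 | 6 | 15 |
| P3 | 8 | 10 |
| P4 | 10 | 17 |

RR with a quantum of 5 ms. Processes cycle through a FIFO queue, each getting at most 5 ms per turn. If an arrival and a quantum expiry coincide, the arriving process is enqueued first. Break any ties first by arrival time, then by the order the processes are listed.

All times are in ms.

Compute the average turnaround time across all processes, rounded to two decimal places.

Gantt: | idle 0-1 | P0 1-6 | P1 6-11 | P2 11-16 | P0 16-18 | P3 18-23 | P4 23-28 | P1 28-33 | P2 33-38 | P3 38-43 | P4 43-48 | P1 48-53 | P2 53-58 | P4 58-63 | P1 63-64 | P4 64-66 |
Completion: P0=18  P1=64  P2=58  P3=43  P4=66
Turnaround times: P0=17, P1=59, P2=52, P3=35, P4=56
Average turnaround = (17+59+52+35+56) / 5 = 219/5 = 43.80

43.80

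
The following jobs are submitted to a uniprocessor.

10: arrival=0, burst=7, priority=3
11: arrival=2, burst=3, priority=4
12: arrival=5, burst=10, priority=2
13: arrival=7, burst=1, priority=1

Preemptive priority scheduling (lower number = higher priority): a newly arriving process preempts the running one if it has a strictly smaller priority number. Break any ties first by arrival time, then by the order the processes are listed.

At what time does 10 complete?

Gantt: | 10 0-5 | 12 5-7 | 13 7-8 | 12 8-16 | 10 16-18 | 11 18-21 |
Completion: 10=18  11=21  12=16  13=8
Turnaround (C−A): 10=18  11=19  12=11  13=1

18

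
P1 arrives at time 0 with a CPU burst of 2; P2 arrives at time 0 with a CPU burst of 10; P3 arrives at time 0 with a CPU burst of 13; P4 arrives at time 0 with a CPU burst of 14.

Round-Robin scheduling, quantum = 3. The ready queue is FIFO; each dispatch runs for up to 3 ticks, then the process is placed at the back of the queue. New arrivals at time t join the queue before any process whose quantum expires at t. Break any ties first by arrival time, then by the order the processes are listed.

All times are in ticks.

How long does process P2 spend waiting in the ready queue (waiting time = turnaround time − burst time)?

20

Gantt: | P1 0-2 | P2 2-5 | P3 5-8 | P4 8-11 | P2 11-14 | P3 14-17 | P4 17-20 | P2 20-23 | P3 23-26 | P4 26-29 | P2 29-30 | P3 30-33 | P4 33-36 | P3 36-37 | P4 37-39 |
Completion: P1=2  P2=30  P3=37  P4=39
Waiting(P2) = turnaround − burst = 30 − 10 = 20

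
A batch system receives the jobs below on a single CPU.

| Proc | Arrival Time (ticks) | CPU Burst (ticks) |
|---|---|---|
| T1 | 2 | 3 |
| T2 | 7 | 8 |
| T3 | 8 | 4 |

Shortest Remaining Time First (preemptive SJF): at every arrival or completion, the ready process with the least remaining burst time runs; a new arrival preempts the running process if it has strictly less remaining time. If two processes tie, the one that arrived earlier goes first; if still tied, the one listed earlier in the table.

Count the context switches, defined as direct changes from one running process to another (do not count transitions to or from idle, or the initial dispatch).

2

Gantt: | idle 0-2 | T1 2-5 | idle 5-7 | T2 7-8 | T3 8-12 | T2 12-19 |
Completion: T1=5  T2=19  T3=12
Turnaround (C−A): T1=3  T2=12  T3=4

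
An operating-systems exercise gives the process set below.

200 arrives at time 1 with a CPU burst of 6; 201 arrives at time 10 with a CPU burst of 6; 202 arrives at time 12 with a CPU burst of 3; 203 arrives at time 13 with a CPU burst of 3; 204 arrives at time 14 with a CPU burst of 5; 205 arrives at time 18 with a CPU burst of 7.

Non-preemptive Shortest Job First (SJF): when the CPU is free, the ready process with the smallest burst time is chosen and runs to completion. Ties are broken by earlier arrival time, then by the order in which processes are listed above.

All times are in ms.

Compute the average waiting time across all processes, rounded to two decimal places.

4.50

Schedule: | idle 0-1 | 200 1-7 | idle 7-10 | 201 10-16 | 202 16-19 | 203 19-22 | 204 22-27 | 205 27-34 |
Completion: 200=7  201=16  202=19  203=22  204=27  205=34
Turnaround (C−A): 200=6  201=6  202=7  203=9  204=13  205=16
Waiting times: 200=0, 201=0, 202=4, 203=6, 204=8, 205=9
Average waiting = (0+0+4+6+8+9) / 6 = 27/6 = 4.50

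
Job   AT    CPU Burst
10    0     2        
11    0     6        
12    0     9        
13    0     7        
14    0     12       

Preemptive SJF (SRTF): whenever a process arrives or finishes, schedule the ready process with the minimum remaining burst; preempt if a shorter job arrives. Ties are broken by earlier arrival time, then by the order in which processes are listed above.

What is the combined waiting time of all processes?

Timeline: | 10 0-2 | 11 2-8 | 13 8-15 | 12 15-24 | 14 24-36 |
Completion: 10=2  11=8  12=24  13=15  14=36
Turnaround (C−A): 10=2  11=8  12=24  13=15  14=36
Waiting = turnaround − burst: 10=0, 11=2, 12=15, 13=8, 14=24
Total waiting = 0 + 2 + 15 + 8 + 24 = 49

49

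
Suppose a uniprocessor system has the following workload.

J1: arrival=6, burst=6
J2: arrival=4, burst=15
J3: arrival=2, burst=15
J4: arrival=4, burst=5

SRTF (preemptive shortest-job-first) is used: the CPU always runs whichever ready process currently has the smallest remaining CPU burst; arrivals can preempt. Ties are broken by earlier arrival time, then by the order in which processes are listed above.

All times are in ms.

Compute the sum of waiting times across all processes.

Gantt: | idle 0-2 | J3 2-4 | J4 4-9 | J1 9-15 | J3 15-28 | J2 28-43 |
Completion: J1=15  J2=43  J3=28  J4=9
Turnaround (C−A): J1=9  J2=39  J3=26  J4=5
Waiting = turnaround − burst: J1=3, J2=24, J3=11, J4=0
Total waiting = 3 + 24 + 11 + 0 = 38

38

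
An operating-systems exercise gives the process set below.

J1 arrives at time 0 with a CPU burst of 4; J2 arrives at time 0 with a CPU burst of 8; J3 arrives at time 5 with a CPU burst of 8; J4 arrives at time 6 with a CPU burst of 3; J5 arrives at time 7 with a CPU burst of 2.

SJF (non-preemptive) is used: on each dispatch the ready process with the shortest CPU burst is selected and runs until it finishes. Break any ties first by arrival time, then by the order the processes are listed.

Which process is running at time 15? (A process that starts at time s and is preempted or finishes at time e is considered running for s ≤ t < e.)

Timeline: | J1 0-4 | J2 4-12 | J5 12-14 | J4 14-17 | J3 17-25 |
Completion: J1=4  J2=12  J3=25  J4=17  J5=14
Turnaround (C−A): J1=4  J2=12  J3=20  J4=11  J5=7

J4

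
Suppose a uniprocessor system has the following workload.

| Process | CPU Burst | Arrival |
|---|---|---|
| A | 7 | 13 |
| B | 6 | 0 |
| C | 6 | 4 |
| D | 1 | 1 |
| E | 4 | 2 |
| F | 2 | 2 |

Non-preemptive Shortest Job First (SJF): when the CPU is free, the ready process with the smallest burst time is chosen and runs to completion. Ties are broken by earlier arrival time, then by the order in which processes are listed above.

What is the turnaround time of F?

Schedule: | B 0-6 | D 6-7 | F 7-9 | E 9-13 | C 13-19 | A 19-26 |
Completion: A=26  B=6  C=19  D=7  E=13  F=9
Turnaround(F) = completion − arrival = 9 − 2 = 7

7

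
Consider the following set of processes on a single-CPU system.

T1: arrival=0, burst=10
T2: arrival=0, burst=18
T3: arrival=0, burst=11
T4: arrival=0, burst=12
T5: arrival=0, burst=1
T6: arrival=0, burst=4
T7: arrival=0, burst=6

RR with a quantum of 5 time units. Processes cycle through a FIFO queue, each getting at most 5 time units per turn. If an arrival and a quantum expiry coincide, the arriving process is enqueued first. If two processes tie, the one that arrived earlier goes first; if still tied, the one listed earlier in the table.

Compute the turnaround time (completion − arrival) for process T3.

Timeline: | T1 0-5 | T2 5-10 | T3 10-15 | T4 15-20 | T5 20-21 | T6 21-25 | T7 25-30 | T1 30-35 | T2 35-40 | T3 40-45 | T4 45-50 | T7 50-51 | T2 51-56 | T3 56-57 | T4 57-59 | T2 59-62 |
Completion: T1=35  T2=62  T3=57  T4=59  T5=21  T6=25  T7=51
Turnaround (C−A): T1=35  T2=62  T3=57  T4=59  T5=21  T6=25  T7=51
Turnaround(T3) = completion − arrival = 57 − 0 = 57

57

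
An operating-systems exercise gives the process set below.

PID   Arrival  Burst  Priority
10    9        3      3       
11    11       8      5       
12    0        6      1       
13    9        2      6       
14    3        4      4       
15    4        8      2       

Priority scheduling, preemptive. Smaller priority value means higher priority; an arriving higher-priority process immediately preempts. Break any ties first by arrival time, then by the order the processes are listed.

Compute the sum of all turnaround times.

Gantt: | 12 0-6 | 15 6-14 | 10 14-17 | 14 17-21 | 11 21-29 | 13 29-31 |
Completion: 10=17  11=29  12=6  13=31  14=21  15=14
Turnaround (C−A): 10=8  11=18  12=6  13=22  14=18  15=10
Turnaround = completion − arrival: 10=8, 11=18, 12=6, 13=22, 14=18, 15=10
Total turnaround = 8 + 18 + 6 + 22 + 18 + 10 = 82

82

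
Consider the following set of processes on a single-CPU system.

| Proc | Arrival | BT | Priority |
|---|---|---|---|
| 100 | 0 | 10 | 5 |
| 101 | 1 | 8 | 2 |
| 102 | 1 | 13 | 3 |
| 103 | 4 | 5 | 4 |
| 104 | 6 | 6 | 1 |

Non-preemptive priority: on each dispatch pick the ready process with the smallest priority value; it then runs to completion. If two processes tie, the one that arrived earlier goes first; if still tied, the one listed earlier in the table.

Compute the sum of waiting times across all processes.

75

Timeline: | 100 0-10 | 104 10-16 | 101 16-24 | 102 24-37 | 103 37-42 |
Completion: 100=10  101=24  102=37  103=42  104=16
Turnaround (C−A): 100=10  101=23  102=36  103=38  104=10
Waiting = turnaround − burst: 100=0, 101=15, 102=23, 103=33, 104=4
Total waiting = 0 + 15 + 23 + 33 + 4 = 75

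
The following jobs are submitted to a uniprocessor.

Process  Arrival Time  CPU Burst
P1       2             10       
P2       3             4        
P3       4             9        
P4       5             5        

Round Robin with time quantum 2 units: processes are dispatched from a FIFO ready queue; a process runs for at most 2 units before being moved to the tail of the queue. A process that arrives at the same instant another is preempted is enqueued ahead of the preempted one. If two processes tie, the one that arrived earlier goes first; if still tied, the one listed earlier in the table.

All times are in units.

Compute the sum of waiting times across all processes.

56

Timeline: | idle 0-2 | P1 2-4 | P2 4-6 | P3 6-8 | P1 8-10 | P4 10-12 | P2 12-14 | P3 14-16 | P1 16-18 | P4 18-20 | P3 20-22 | P1 22-24 | P4 24-25 | P3 25-27 | P1 27-29 | P3 29-30 |
Completion: P1=29  P2=14  P3=30  P4=25
Waiting = turnaround − burst: P1=17, P2=7, P3=17, P4=15
Total waiting = 17 + 7 + 17 + 15 = 56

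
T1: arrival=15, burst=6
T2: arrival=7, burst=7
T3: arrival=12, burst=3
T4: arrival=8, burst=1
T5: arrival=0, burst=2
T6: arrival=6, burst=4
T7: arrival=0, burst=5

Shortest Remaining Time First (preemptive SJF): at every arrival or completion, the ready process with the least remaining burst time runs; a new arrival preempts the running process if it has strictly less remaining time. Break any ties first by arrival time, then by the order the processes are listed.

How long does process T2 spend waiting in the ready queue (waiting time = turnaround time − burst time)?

Gantt: | T5 0-2 | T7 2-7 | T6 7-8 | T4 8-9 | T6 9-12 | T3 12-15 | T1 15-21 | T2 21-28 |
Completion: T1=21  T2=28  T3=15  T4=9  T5=2  T6=12  T7=7
Turnaround (C−A): T1=6  T2=21  T3=3  T4=1  T5=2  T6=6  T7=7
Waiting(T2) = turnaround − burst = 21 − 7 = 14

14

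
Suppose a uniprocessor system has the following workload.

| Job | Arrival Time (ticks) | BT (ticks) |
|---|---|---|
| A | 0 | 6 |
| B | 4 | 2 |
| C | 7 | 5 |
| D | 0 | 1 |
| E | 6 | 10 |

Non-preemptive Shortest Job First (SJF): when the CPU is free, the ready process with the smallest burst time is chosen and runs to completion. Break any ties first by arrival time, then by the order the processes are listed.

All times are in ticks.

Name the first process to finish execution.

D

Timeline: | D 0-1 | A 1-7 | B 7-9 | C 9-14 | E 14-24 |
Completion: A=7  B=9  C=14  D=1  E=24
Turnaround (C−A): A=7  B=5  C=7  D=1  E=18
Finish order: D → A → B → C → E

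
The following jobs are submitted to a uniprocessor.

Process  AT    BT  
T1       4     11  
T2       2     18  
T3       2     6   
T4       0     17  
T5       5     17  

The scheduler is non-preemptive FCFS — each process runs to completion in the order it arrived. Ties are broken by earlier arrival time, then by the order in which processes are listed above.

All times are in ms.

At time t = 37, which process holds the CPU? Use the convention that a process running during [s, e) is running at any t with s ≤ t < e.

Timeline: | T4 0-17 | T2 17-35 | T3 35-41 | T1 41-52 | T5 52-69 |
Completion: T1=52  T2=35  T3=41  T4=17  T5=69
Turnaround (C−A): T1=48  T2=33  T3=39  T4=17  T5=64

T3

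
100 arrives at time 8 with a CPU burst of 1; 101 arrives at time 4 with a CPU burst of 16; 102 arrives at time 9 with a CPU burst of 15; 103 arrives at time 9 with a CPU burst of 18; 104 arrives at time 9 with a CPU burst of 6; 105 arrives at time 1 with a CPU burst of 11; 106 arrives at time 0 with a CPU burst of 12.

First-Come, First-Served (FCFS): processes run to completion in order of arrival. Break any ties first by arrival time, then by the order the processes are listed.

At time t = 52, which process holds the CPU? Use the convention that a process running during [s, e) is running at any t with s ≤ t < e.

Timeline: | 106 0-12 | 105 12-23 | 101 23-39 | 100 39-40 | 102 40-55 | 103 55-73 | 104 73-79 |
Completion: 100=40  101=39  102=55  103=73  104=79  105=23  106=12

102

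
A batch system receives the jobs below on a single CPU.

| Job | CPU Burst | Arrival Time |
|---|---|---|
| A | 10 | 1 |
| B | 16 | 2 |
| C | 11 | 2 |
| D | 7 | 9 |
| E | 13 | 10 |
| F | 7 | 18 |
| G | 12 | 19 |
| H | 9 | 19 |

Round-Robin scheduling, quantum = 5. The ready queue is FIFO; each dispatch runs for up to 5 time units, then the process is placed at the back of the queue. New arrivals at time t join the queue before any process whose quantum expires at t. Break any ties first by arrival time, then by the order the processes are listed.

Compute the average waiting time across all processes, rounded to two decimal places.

48.38

Gantt: | idle 0-1 | A 1-6 | B 6-11 | C 11-16 | A 16-21 | D 21-26 | E 26-31 | B 31-36 | C 36-41 | F 41-46 | G 46-51 | H 51-56 | D 56-58 | E 58-63 | B 63-68 | C 68-69 | F 69-71 | G 71-76 | H 76-80 | E 80-83 | B 83-84 | G 84-86 |
Completion: A=21  B=84  C=69  D=58  E=83  F=71  G=86  H=80
Waiting times: A=10, B=66, C=56, D=42, E=60, F=46, G=55, H=52
Average waiting = (10+66+56+42+60+46+55+52) / 8 = 387/8 = 48.38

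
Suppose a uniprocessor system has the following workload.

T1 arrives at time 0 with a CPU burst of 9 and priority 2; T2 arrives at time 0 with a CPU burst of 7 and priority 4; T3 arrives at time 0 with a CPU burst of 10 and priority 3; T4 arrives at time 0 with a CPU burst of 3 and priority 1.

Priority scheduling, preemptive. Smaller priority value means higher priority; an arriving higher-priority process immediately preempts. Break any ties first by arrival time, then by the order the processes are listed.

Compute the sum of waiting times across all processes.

Gantt: | T4 0-3 | T1 3-12 | T3 12-22 | T2 22-29 |
Completion: T1=12  T2=29  T3=22  T4=3
Turnaround (C−A): T1=12  T2=29  T3=22  T4=3
Waiting = turnaround − burst: T1=3, T2=22, T3=12, T4=0
Total waiting = 3 + 22 + 12 + 0 = 37

37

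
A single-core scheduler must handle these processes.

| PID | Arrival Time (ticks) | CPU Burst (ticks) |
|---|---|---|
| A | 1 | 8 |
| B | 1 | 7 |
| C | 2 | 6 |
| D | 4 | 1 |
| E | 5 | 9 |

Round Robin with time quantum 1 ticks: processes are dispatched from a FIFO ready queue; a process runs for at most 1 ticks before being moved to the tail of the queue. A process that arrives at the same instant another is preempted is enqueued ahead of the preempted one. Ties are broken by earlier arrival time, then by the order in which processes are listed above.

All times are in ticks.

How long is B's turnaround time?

Gantt: | idle 0-1 | A 1-2 | B 2-3 | C 3-4 | A 4-5 | B 5-6 | D 6-7 | C 7-8 | E 8-9 | A 9-10 | B 10-11 | C 11-12 | E 12-13 | A 13-14 | B 14-15 | C 15-16 | E 16-17 | A 17-18 | B 18-19 | C 19-20 | E 20-21 | A 21-22 | B 22-23 | C 23-24 | E 24-25 | A 25-26 | B 26-27 | E 27-28 | A 28-29 | E 29-32 |
Completion: A=29  B=27  C=24  D=7  E=32
Turnaround (C−A): A=28  B=26  C=22  D=3  E=27
Turnaround(B) = completion − arrival = 27 − 1 = 26

26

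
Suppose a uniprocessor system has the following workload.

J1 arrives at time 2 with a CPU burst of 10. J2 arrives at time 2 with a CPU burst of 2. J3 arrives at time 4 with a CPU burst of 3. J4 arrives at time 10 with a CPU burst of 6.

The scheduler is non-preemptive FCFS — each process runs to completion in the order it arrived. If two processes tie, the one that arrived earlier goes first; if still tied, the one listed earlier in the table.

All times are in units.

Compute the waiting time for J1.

Gantt: | idle 0-2 | J1 2-12 | J2 12-14 | J3 14-17 | J4 17-23 |
Completion: J1=12  J2=14  J3=17  J4=23
Turnaround (C−A): J1=10  J2=12  J3=13  J4=13
Waiting(J1) = turnaround − burst = 10 − 10 = 0

0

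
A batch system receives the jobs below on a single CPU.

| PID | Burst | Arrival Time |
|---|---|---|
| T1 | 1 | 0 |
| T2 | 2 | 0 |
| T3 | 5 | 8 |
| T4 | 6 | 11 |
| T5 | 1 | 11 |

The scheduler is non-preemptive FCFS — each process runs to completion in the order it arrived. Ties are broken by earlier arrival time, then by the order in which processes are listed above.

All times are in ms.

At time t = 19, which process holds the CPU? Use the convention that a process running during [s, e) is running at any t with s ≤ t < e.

T5

Gantt: | T1 0-1 | T2 1-3 | idle 3-8 | T3 8-13 | T4 13-19 | T5 19-20 |
Completion: T1=1  T2=3  T3=13  T4=19  T5=20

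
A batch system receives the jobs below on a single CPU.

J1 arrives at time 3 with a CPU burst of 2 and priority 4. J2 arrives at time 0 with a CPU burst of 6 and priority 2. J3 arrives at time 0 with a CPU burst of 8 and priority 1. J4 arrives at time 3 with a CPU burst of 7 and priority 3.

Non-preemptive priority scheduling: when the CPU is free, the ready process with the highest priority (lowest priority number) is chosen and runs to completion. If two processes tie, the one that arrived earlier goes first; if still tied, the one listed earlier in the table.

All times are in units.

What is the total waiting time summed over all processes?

Schedule: | J3 0-8 | J2 8-14 | J4 14-21 | J1 21-23 |
Completion: J1=23  J2=14  J3=8  J4=21
Turnaround (C−A): J1=20  J2=14  J3=8  J4=18
Waiting = turnaround − burst: J1=18, J2=8, J3=0, J4=11
Total waiting = 18 + 8 + 0 + 11 = 37

37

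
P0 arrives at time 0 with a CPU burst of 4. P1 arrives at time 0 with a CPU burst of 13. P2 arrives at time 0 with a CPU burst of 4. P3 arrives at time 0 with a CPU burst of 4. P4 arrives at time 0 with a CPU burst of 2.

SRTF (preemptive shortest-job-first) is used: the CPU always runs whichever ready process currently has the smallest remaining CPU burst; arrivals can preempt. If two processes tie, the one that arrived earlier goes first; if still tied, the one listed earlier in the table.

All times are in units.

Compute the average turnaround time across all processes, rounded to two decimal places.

Timeline: | P4 0-2 | P0 2-6 | P2 6-10 | P3 10-14 | P1 14-27 |
Completion: P0=6  P1=27  P2=10  P3=14  P4=2
Turnaround (C−A): P0=6  P1=27  P2=10  P3=14  P4=2
Turnaround times: P0=6, P1=27, P2=10, P3=14, P4=2
Average turnaround = (6+27+10+14+2) / 5 = 59/5 = 11.80

11.80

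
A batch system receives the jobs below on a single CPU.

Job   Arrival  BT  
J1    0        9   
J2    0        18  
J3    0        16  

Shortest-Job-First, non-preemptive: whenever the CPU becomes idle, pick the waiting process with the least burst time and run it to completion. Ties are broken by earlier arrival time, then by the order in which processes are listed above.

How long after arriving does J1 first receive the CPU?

Gantt: | J1 0-9 | J3 9-25 | J2 25-43 |
Completion: J1=9  J2=43  J3=25
Turnaround (C−A): J1=9  J2=43  J3=25
Response(J1) = first start − arrival = 0 − 0 = 0

0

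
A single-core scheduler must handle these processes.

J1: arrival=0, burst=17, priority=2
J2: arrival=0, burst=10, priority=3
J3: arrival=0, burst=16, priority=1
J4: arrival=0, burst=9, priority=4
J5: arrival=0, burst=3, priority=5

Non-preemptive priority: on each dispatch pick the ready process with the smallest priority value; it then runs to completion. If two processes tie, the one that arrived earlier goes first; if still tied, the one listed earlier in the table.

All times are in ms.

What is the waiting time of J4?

Schedule: | J3 0-16 | J1 16-33 | J2 33-43 | J4 43-52 | J5 52-55 |
Completion: J1=33  J2=43  J3=16  J4=52  J5=55
Turnaround (C−A): J1=33  J2=43  J3=16  J4=52  J5=55
Waiting(J4) = turnaround − burst = 52 − 9 = 43

43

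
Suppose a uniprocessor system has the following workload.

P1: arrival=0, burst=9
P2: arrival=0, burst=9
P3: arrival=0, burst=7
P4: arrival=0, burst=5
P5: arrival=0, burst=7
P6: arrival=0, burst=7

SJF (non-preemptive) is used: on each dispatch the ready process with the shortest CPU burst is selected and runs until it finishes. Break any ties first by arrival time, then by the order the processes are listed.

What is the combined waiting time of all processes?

Schedule: | P4 0-5 | P3 5-12 | P5 12-19 | P6 19-26 | P1 26-35 | P2 35-44 |
Completion: P1=35  P2=44  P3=12  P4=5  P5=19  P6=26
Turnaround (C−A): P1=35  P2=44  P3=12  P4=5  P5=19  P6=26
Waiting = turnaround − burst: P1=26, P2=35, P3=5, P4=0, P5=12, P6=19
Total waiting = 26 + 35 + 5 + 0 + 12 + 19 = 97

97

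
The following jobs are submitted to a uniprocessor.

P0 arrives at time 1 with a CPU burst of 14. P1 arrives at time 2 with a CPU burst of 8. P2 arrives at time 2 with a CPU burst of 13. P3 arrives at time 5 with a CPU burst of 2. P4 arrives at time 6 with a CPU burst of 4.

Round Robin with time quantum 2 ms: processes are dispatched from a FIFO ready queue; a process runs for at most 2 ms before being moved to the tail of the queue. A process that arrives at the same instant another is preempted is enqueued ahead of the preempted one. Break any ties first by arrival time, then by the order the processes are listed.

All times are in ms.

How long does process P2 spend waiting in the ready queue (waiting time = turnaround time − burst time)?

27

Schedule: | idle 0-1 | P0 1-3 | P1 3-5 | P2 5-7 | P0 7-9 | P3 9-11 | P1 11-13 | P4 13-15 | P2 15-17 | P0 17-19 | P1 19-21 | P4 21-23 | P2 23-25 | P0 25-27 | P1 27-29 | P2 29-31 | P0 31-33 | P2 33-35 | P0 35-37 | P2 37-39 | P0 39-41 | P2 41-42 |
Completion: P0=41  P1=29  P2=42  P3=11  P4=23
Waiting(P2) = turnaround − burst = 40 − 13 = 27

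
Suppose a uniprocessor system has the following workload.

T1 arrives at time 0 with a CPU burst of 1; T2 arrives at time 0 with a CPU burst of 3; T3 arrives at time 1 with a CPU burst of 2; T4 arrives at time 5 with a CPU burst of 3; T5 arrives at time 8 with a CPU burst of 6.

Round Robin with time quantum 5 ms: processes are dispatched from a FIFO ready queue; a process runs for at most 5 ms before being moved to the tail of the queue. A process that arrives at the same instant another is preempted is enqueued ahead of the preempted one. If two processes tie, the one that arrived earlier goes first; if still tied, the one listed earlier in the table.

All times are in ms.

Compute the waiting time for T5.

1

Schedule: | T1 0-1 | T2 1-4 | T3 4-6 | T4 6-9 | T5 9-15 |
Completion: T1=1  T2=4  T3=6  T4=9  T5=15
Turnaround (C−A): T1=1  T2=4  T3=5  T4=4  T5=7
Waiting(T5) = turnaround − burst = 7 − 6 = 1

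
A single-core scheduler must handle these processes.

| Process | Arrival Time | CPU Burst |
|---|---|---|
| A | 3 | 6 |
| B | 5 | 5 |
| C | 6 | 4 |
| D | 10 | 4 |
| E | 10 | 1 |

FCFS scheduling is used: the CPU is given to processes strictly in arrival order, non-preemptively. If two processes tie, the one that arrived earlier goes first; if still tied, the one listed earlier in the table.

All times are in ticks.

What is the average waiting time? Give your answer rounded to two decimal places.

Schedule: | idle 0-3 | A 3-9 | B 9-14 | C 14-18 | D 18-22 | E 22-23 |
Completion: A=9  B=14  C=18  D=22  E=23
Waiting times: A=0, B=4, C=8, D=8, E=12
Average waiting = (0+4+8+8+12) / 5 = 32/5 = 6.40

6.40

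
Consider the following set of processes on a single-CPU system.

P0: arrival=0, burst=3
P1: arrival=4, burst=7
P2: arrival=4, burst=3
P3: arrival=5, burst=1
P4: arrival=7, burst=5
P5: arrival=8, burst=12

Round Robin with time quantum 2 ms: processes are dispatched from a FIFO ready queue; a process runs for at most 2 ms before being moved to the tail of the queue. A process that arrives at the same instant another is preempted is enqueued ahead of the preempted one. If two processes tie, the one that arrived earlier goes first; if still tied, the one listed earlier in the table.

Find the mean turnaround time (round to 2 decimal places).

13.17

Timeline: | P0 0-3 | idle 3-4 | P1 4-6 | P2 6-8 | P3 8-9 | P1 9-11 | P4 11-13 | P5 13-15 | P2 15-16 | P1 16-18 | P4 18-20 | P5 20-22 | P1 22-23 | P4 23-24 | P5 24-32 |
Completion: P0=3  P1=23  P2=16  P3=9  P4=24  P5=32
Turnaround times: P0=3, P1=19, P2=12, P3=4, P4=17, P5=24
Average turnaround = (3+19+12+4+17+24) / 6 = 79/6 = 13.17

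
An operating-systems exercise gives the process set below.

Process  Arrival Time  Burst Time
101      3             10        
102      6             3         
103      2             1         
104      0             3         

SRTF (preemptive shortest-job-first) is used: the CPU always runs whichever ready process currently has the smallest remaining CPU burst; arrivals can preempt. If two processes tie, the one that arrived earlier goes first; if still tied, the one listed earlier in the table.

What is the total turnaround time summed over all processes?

Timeline: | 104 0-3 | 103 3-4 | 101 4-6 | 102 6-9 | 101 9-17 |
Completion: 101=17  102=9  103=4  104=3
Turnaround (C−A): 101=14  102=3  103=2  104=3
Turnaround = completion − arrival: 101=14, 102=3, 103=2, 104=3
Total turnaround = 14 + 3 + 2 + 3 = 22

22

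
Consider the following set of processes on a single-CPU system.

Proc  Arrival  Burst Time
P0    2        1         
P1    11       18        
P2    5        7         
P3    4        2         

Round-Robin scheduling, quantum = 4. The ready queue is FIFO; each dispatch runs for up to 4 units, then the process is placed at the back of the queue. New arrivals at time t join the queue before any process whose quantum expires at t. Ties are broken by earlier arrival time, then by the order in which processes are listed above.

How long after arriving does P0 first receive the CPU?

Gantt: | idle 0-2 | P0 2-3 | idle 3-4 | P3 4-6 | P2 6-13 | P1 13-31 |
Completion: P0=3  P1=31  P2=13  P3=6
Response(P0) = first start − arrival = 2 − 2 = 0

0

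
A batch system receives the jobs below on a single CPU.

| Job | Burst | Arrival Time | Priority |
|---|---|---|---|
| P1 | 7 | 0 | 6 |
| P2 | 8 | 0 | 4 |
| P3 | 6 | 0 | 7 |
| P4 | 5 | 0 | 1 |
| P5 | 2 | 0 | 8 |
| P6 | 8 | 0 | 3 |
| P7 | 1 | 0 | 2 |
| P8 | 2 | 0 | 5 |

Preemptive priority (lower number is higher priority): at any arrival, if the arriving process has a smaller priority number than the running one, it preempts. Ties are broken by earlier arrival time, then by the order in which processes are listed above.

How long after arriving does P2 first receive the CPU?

14

Schedule: | P4 0-5 | P7 5-6 | P6 6-14 | P2 14-22 | P8 22-24 | P1 24-31 | P3 31-37 | P5 37-39 |
Completion: P1=31  P2=22  P3=37  P4=5  P5=39  P6=14  P7=6  P8=24
Response(P2) = first start − arrival = 14 − 0 = 14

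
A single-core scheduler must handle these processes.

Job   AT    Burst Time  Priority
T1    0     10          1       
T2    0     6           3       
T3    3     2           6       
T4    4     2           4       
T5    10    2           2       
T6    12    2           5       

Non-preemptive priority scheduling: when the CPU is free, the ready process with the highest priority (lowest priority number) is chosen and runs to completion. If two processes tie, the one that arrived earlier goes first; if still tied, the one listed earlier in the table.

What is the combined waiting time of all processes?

Gantt: | T1 0-10 | T5 10-12 | T2 12-18 | T4 18-20 | T6 20-22 | T3 22-24 |
Completion: T1=10  T2=18  T3=24  T4=20  T5=12  T6=22
Waiting = turnaround − burst: T1=0, T2=12, T3=19, T4=14, T5=0, T6=8
Total waiting = 0 + 12 + 19 + 14 + 0 + 8 = 53

53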